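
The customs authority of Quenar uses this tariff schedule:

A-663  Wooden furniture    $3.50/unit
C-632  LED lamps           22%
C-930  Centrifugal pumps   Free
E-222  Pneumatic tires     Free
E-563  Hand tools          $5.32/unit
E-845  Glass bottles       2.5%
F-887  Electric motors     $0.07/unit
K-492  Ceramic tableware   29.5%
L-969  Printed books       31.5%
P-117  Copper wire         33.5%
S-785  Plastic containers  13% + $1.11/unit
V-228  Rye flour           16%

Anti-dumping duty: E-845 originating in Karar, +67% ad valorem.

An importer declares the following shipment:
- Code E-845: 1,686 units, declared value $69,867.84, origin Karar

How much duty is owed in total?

$48,558.15

Line 1 (E-845, Karar, 1,686 units, $69,867.84):
Base rate for E-845 is 2.5%.
Additional duty on E-845 from Karar: +67%. Applied ad valorem rate: 2.5% + 67% = 69.5%.
Duty = $69,867.84 × 69.5% = $48,558.15.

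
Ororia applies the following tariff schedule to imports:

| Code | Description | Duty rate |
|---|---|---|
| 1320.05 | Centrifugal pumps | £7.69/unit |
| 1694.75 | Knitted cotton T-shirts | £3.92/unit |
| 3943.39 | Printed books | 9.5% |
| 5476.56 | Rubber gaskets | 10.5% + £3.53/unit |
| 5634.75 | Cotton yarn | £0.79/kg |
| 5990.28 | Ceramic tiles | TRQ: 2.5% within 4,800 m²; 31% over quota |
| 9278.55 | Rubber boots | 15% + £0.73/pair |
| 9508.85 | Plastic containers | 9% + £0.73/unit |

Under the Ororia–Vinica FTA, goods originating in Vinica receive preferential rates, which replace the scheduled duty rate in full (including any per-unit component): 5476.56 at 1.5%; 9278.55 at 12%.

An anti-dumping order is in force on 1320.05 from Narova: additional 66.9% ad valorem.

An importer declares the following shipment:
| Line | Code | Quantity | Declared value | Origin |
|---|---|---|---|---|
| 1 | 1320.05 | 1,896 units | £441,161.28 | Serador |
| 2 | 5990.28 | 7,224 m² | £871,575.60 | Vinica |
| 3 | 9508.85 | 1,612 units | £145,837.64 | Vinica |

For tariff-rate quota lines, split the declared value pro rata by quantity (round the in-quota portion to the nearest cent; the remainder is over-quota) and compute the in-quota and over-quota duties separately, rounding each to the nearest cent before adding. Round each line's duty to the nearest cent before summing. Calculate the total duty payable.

£134,021.63

Line 1 (1320.05, Serador, 1,896 units, £441,161.28):
Base rate for 1320.05 is £7.69/unit.
The additional-duty order on 1320.05 targets Narova, not Serador; it does not apply.
Duty = 1,896 × £7.69 = £14,580.24.
Line 2 (5990.28, Vinica, 7,224 m², £871,575.60):
Code 5990.28 is under a tariff-rate quota (threshold 4,800 m²). In-quota: 4,800 m² at 2.5%; over-quota: 2,424 m² at 31%.
Pro-rata value split: in-quota = £871,575.60 × 4,800/7,224 = £579,120.00; over-quota = £871,575.60 − £579,120.00 = £292,455.60.
In-quota duty = £579,120.00 × 2.5% = £14,478.00. Over-quota duty = £292,455.60 × 31% = £90,661.24.
Line duty = £14,478.00 + £90,661.24 = £105,139.24.
Line 3 (9508.85, Vinica, 1,612 units, £145,837.64):
Base rate for 9508.85 is 9% + £0.73/unit.
Origin Vinica is the FTA partner but 9508.85 is not on the preference list; base rate stands.
Duty = £145,837.64 × 9% + 1,612 × £0.73 = £14,302.15.
Total = £14,580.24 + £105,139.24 + £14,302.15 = £134,021.63.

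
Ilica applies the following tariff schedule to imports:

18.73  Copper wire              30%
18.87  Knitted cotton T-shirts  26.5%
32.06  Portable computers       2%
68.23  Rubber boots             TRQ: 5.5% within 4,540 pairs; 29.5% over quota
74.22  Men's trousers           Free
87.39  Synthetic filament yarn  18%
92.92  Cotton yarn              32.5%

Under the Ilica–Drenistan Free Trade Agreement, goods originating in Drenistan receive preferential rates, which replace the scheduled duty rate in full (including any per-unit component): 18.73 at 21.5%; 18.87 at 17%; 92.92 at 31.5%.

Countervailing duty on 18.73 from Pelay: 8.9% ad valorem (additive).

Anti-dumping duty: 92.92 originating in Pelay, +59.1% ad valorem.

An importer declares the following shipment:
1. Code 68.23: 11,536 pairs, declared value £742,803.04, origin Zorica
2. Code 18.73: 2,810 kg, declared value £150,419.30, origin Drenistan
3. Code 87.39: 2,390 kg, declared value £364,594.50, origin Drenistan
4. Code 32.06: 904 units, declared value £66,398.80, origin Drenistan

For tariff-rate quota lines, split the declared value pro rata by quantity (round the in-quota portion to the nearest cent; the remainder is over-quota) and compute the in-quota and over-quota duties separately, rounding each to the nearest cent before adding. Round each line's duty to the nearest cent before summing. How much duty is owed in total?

£248,262.69

Line 1 (68.23, Zorica, 11,536 pairs, £742,803.04):
Code 68.23 is under a tariff-rate quota (threshold 4,540 pairs). In-quota: 4,540 pairs at 5.5%; over-quota: 6,996 pairs at 29.5%.
Pro-rata value split: in-quota = £742,803.04 × 4,540/11,536 = £292,330.60; over-quota = £742,803.04 − £292,330.60 = £450,472.44.
In-quota duty = £292,330.60 × 5.5% = £16,078.18. Over-quota duty = £450,472.44 × 29.5% = £132,889.37.
Line duty = £16,078.18 + £132,889.37 = £148,967.55.
Line 2 (18.73, Drenistan, 2,810 kg, £150,419.30):
Base rate for 18.73 is 30%.
Origin Drenistan qualifies under the Ilica–Drenistan agreement and 18.73 is covered: preferential rate 21.5% applies instead.
The additional-duty order on 18.73 targets Pelay, not Drenistan; it does not apply.
Duty = £150,419.30 × 21.5% = £32,340.15.
Line 3 (87.39, Drenistan, 2,390 kg, £364,594.50):
Base rate for 87.39 is 18%.
Origin Drenistan is the FTA partner but 87.39 is not on the preference list; base rate stands.
Duty = £364,594.50 × 18% = £65,627.01.
Line 4 (32.06, Drenistan, 904 units, £66,398.80):
Base rate for 32.06 is 2%.
Origin Drenistan is the FTA partner but 32.06 is not on the preference list; base rate stands.
Duty = £66,398.80 × 2% = £1,327.98.
Total = £148,967.55 + £32,340.15 + £65,627.01 + £1,327.98 = £248,262.69.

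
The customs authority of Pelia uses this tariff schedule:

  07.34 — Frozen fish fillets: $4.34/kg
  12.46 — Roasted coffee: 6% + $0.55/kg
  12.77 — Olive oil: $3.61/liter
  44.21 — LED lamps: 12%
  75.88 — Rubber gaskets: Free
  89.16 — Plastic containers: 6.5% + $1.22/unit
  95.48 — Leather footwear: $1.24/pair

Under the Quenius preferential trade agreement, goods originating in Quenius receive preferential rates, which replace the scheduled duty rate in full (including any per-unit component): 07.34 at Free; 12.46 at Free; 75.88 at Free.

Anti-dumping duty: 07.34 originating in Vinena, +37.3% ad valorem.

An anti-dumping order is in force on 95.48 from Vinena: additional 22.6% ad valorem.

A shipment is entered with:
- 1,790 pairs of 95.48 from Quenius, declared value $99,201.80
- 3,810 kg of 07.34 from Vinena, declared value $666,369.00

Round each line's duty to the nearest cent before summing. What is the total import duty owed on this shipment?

$267,310.64

Line 1 (95.48, Quenius, 1,790 pairs, $99,201.80):
Base rate for 95.48 is $1.24/pair.
Origin Quenius is the FTA partner but 95.48 is not on the preference list; base rate stands.
The additional-duty order on 95.48 targets Vinena, not Quenius; it does not apply.
Duty = 1,790 × $1.24 = $2,219.60.
Line 2 (07.34, Vinena, 3,810 kg, $666,369.00):
Base rate for 07.34 is $4.34/kg.
07.34 has an FTA preferential rate, but origin Vinena is not Quenius; base rate stands.
Additional duty on 07.34 from Vinena: +37.3% ad valorem. Applied ad valorem rate = 37.3%.
Duty = $666,369.00 × 37.3% + 3,810 × $4.34 = $265,091.04.
Total = $2,219.60 + $265,091.04 = $267,310.64.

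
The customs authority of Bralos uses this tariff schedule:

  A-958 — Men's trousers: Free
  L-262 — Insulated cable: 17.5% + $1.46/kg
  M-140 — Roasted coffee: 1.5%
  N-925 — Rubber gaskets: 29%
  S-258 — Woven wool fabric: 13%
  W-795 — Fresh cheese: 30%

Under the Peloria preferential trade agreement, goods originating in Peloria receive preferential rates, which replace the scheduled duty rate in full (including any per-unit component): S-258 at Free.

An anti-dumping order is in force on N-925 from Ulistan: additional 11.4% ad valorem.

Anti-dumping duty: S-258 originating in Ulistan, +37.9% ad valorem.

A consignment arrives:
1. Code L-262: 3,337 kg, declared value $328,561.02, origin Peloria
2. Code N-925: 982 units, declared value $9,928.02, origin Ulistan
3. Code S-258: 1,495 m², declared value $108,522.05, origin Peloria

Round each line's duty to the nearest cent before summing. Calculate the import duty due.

$66,381.12

Line 1 (L-262, Peloria, 3,337 kg, $328,561.02):
Base rate for L-262 is 17.5% + $1.46/kg.
Origin Peloria is the FTA partner but L-262 is not on the preference list; base rate stands.
Duty = $328,561.02 × 17.5% + 3,337 × $1.46 = $62,370.20.
Line 2 (N-925, Ulistan, 982 units, $9,928.02):
Base rate for N-925 is 29%.
Additional duty on N-925 from Ulistan: +11.4%. Applied ad valorem rate: 29% + 11.4% = 40.4%.
Duty = $9,928.02 × 40.4% = $4,010.92.
Line 3 (S-258, Peloria, 1,495 m², $108,522.05):
Base rate for S-258 is 13%.
Origin Peloria qualifies under the Bralos–Peloria agreement and S-258 is covered: preferential rate Free applies instead.
The additional-duty order on S-258 targets Ulistan, not Peloria; it does not apply.
Duty = $108,522.05 × 0% = $0.00.
Total = $62,370.20 + $4,010.92 + $0.00 = $66,381.12.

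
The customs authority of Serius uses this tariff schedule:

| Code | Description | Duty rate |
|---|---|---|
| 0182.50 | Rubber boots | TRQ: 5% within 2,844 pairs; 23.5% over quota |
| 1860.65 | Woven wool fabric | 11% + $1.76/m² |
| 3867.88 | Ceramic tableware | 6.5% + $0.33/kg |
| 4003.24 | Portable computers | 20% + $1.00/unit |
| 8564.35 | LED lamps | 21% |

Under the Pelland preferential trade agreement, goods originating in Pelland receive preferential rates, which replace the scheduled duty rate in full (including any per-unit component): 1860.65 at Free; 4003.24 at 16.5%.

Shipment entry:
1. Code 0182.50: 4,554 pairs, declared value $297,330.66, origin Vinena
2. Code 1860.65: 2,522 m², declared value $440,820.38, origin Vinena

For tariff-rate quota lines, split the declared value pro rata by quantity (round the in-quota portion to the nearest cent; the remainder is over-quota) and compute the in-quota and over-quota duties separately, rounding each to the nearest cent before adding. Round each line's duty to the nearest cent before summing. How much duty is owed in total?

$88,449.99

Line 1 (0182.50, Vinena, 4,554 pairs, $297,330.66):
Code 0182.50 is under a tariff-rate quota (threshold 2,844 pairs). In-quota: 2,844 pairs at 5%; over-quota: 1,710 pairs at 23.5%.
Pro-rata value split: in-quota = $297,330.66 × 2,844/4,554 = $185,684.76; over-quota = $297,330.66 − $185,684.76 = $111,645.90.
In-quota duty = $185,684.76 × 5% = $9,284.24. Over-quota duty = $111,645.90 × 23.5% = $26,236.79.
Line duty = $9,284.24 + $26,236.79 = $35,521.03.
Line 2 (1860.65, Vinena, 2,522 m², $440,820.38):
Base rate for 1860.65 is 11% + $1.76/m².
1860.65 has an FTA preferential rate, but origin Vinena is not Pelland; base rate stands.
Duty = $440,820.38 × 11% + 2,522 × $1.76 = $52,928.96.
Total = $35,521.03 + $52,928.96 = $88,449.99.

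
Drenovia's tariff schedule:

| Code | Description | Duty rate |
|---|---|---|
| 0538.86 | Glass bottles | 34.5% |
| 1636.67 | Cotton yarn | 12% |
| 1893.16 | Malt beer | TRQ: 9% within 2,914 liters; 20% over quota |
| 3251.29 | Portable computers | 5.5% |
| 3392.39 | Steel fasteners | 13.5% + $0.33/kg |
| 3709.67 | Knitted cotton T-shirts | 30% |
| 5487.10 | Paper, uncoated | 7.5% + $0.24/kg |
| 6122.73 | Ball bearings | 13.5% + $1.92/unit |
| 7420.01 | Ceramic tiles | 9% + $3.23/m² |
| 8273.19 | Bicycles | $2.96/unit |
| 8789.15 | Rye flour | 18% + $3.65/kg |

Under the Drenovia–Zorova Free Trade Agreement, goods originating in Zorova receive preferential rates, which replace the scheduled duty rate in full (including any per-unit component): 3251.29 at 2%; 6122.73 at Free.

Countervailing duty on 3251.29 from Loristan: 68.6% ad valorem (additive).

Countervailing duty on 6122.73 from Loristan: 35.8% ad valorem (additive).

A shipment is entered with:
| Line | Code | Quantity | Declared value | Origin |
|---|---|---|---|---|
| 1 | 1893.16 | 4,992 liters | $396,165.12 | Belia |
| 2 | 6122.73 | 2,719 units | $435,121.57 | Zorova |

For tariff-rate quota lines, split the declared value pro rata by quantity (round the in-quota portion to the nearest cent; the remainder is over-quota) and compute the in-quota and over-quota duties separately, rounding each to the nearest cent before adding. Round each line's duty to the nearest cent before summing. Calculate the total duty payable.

Line 1 (1893.16, Belia, 4,992 liters, $396,165.12):
Code 1893.16 is under a tariff-rate quota (threshold 2,914 liters). In-quota: 2,914 liters at 9%; over-quota: 2,078 liters at 20%.
Pro-rata value split: in-quota = $396,165.12 × 2,914/4,992 = $231,255.04; over-quota = $396,165.12 − $231,255.04 = $164,910.08.
In-quota duty = $231,255.04 × 9% = $20,812.95. Over-quota duty = $164,910.08 × 20% = $32,982.02.
Line duty = $20,812.95 + $32,982.02 = $53,794.97.
Line 2 (6122.73, Zorova, 2,719 units, $435,121.57):
Base rate for 6122.73 is 13.5% + $1.92/unit.
Origin Zorova qualifies under the Drenovia–Zorova agreement and 6122.73 is covered: preferential rate Free applies instead.
The additional-duty order on 6122.73 targets Loristan, not Zorova; it does not apply.
Duty = $435,121.57 × 0% = $0.00.
Total = $53,794.97 + $0.00 = $53,794.97.

$53,794.97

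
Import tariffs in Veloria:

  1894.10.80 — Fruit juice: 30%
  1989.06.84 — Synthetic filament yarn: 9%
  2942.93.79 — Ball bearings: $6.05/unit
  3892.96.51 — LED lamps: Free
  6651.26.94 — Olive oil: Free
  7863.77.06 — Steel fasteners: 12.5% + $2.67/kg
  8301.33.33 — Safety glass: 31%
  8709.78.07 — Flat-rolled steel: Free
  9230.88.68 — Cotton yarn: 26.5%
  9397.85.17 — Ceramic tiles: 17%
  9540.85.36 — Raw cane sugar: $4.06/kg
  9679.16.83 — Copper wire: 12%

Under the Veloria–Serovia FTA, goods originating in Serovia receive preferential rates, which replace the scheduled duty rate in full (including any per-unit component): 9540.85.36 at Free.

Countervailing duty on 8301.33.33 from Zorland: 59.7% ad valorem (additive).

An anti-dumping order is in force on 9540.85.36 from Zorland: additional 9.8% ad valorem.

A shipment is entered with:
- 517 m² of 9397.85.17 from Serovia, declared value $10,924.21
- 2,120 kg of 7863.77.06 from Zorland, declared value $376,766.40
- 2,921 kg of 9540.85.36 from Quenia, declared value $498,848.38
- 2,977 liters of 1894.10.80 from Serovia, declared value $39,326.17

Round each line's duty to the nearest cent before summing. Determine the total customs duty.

Line 1 (9397.85.17, Serovia, 517 m², $10,924.21):
Base rate for 9397.85.17 is 17%.
Origin Serovia is the FTA partner but 9397.85.17 is not on the preference list; base rate stands.
Duty = $10,924.21 × 17% = $1,857.12.
Line 2 (7863.77.06, Zorland, 2,120 kg, $376,766.40):
Base rate for 7863.77.06 is 12.5% + $2.67/kg.
Duty = $376,766.40 × 12.5% + 2,120 × $2.67 = $52,756.20.
Line 3 (9540.85.36, Quenia, 2,921 kg, $498,848.38):
Base rate for 9540.85.36 is $4.06/kg.
9540.85.36 has an FTA preferential rate, but origin Quenia is not Serovia; base rate stands.
The additional-duty order on 9540.85.36 targets Zorland, not Quenia; it does not apply.
Duty = 2,921 × $4.06 = $11,859.26.
Line 4 (1894.10.80, Serovia, 2,977 liters, $39,326.17):
Base rate for 1894.10.80 is 30%.
Origin Serovia is the FTA partner but 1894.10.80 is not on the preference list; base rate stands.
Duty = $39,326.17 × 30% = $11,797.85.
Total = $1,857.12 + $52,756.20 + $11,859.26 + $11,797.85 = $78,270.43.

$78,270.43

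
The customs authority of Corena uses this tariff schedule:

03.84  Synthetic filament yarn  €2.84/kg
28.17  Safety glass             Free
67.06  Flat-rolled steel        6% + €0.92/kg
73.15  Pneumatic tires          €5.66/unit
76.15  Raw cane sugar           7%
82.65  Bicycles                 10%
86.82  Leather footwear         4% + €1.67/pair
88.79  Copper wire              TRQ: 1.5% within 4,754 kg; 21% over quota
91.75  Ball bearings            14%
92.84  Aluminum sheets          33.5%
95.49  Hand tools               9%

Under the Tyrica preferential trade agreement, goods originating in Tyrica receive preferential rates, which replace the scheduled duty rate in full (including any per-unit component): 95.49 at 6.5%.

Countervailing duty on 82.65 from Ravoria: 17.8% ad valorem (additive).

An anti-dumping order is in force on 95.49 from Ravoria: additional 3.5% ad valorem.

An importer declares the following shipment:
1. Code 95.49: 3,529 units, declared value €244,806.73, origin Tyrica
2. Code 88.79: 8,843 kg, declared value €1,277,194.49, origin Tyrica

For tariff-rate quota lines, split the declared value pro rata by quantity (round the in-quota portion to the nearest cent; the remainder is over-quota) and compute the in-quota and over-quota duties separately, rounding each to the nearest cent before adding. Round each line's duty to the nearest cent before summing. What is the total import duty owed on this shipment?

Line 1 (95.49, Tyrica, 3,529 units, €244,806.73):
Base rate for 95.49 is 9%.
Origin Tyrica qualifies under the Corena–Tyrica agreement and 95.49 is covered: preferential rate 6.5% applies instead.
The additional-duty order on 95.49 targets Ravoria, not Tyrica; it does not apply.
Duty = €244,806.73 × 6.5% = €15,912.44.
Line 2 (88.79, Tyrica, 8,843 kg, €1,277,194.49):
Code 88.79 is under a tariff-rate quota (threshold 4,754 kg). In-quota: 4,754 kg at 1.5%; over-quota: 4,089 kg at 21%.
Pro-rata value split: in-quota = €1,277,194.49 × 4,754/8,843 = €686,620.22; over-quota = €1,277,194.49 − €686,620.22 = €590,574.27.
In-quota duty = €686,620.22 × 1.5% = €10,299.30. Over-quota duty = €590,574.27 × 21% = €124,020.60.
Line duty = €10,299.30 + €124,020.60 = €134,319.90.
Total = €15,912.44 + €134,319.90 = €150,232.34.

€150,232.34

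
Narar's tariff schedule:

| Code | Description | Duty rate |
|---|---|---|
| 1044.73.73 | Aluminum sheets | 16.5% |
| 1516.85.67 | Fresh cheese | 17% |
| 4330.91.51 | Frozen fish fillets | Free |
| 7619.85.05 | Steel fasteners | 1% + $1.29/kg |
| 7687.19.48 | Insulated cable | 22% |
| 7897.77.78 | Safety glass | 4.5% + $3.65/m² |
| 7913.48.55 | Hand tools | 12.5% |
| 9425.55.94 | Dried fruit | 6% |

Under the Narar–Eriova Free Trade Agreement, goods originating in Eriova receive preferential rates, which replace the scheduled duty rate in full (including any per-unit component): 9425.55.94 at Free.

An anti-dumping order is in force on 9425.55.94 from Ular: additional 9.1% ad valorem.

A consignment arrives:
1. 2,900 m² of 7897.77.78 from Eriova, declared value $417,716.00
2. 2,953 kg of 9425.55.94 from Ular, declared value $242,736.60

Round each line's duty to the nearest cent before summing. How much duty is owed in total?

$66,035.45

Line 1 (7897.77.78, Eriova, 2,900 m², $417,716.00):
Base rate for 7897.77.78 is 4.5% + $3.65/m².
Origin Eriova is the FTA partner but 7897.77.78 is not on the preference list; base rate stands.
Duty = $417,716.00 × 4.5% + 2,900 × $3.65 = $29,382.22.
Line 2 (9425.55.94, Ular, 2,953 kg, $242,736.60):
Base rate for 9425.55.94 is 6%.
9425.55.94 has an FTA preferential rate, but origin Ular is not Eriova; base rate stands.
Additional duty on 9425.55.94 from Ular: +9.1%. Applied ad valorem rate: 6% + 9.1% = 15.1%.
Duty = $242,736.60 × 15.1% = $36,653.23.
Total = $29,382.22 + $36,653.23 = $66,035.45.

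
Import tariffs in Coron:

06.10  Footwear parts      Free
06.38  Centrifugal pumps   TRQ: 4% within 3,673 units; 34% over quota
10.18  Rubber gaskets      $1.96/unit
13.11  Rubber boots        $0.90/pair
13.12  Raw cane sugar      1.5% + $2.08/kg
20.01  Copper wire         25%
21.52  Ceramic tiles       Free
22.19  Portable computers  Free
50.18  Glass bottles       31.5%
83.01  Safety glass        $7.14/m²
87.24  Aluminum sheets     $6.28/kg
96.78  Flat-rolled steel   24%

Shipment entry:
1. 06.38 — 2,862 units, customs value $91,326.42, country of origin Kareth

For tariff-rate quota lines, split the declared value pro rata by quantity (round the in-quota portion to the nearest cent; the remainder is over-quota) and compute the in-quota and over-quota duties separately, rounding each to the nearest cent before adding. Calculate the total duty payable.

$3,653.06

Line 1 (06.38, Kareth, 2,862 units, $91,326.42):
Code 06.38 is under a tariff-rate quota (threshold 3,673 units). Quantity 2,862 units is within the quota, so the in-quota rate 4% applies to the full value.
Duty = $91,326.42 × 4% = $3,653.06.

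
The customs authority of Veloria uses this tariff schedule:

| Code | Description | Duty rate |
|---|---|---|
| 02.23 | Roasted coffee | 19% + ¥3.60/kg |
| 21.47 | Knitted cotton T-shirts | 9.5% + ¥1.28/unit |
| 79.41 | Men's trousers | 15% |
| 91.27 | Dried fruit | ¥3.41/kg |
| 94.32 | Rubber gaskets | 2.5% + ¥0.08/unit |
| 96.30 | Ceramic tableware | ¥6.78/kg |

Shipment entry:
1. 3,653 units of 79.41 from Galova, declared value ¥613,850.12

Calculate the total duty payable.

¥92,077.52

Line 1 (79.41, Galova, 3,653 units, ¥613,850.12):
Base rate for 79.41 is 15%.
Duty = ¥613,850.12 × 15% = ¥92,077.52.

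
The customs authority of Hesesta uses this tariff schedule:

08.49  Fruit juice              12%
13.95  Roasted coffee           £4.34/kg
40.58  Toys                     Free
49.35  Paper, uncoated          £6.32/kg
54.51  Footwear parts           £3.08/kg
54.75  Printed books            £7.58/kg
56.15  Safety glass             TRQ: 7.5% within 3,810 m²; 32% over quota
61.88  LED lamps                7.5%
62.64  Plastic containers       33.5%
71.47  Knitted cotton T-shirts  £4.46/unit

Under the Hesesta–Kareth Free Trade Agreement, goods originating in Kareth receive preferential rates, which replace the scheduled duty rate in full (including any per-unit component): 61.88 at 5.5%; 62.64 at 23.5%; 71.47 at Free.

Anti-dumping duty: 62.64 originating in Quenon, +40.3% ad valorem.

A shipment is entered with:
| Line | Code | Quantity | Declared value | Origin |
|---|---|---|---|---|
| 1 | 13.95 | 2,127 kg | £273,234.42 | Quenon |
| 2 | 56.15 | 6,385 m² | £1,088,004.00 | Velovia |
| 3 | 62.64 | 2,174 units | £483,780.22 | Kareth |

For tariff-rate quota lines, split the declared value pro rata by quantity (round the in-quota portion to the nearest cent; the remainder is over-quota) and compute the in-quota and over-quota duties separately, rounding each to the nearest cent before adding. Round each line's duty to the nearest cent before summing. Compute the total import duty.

£312,020.93

Line 1 (13.95, Quenon, 2,127 kg, £273,234.42):
Base rate for 13.95 is £4.34/kg.
Duty = 2,127 × £4.34 = £9,231.18.
Line 2 (56.15, Velovia, 6,385 m², £1,088,004.00):
Code 56.15 is under a tariff-rate quota (threshold 3,810 m²). In-quota: 3,810 m² at 7.5%; over-quota: 2,575 m² at 32%.
Pro-rata value split: in-quota = £1,088,004.00 × 3,810/6,385 = £649,224.00; over-quota = £1,088,004.00 − £649,224.00 = £438,780.00.
In-quota duty = £649,224.00 × 7.5% = £48,691.80. Over-quota duty = £438,780.00 × 32% = £140,409.60.
Line duty = £48,691.80 + £140,409.60 = £189,101.40.
Line 3 (62.64, Kareth, 2,174 units, £483,780.22):
Base rate for 62.64 is 33.5%.
Origin Kareth qualifies under the Hesesta–Kareth agreement and 62.64 is covered: preferential rate 23.5% applies instead.
The additional-duty order on 62.64 targets Quenon, not Kareth; it does not apply.
Duty = £483,780.22 × 23.5% = £113,688.35.
Total = £9,231.18 + £189,101.40 + £113,688.35 = £312,020.93.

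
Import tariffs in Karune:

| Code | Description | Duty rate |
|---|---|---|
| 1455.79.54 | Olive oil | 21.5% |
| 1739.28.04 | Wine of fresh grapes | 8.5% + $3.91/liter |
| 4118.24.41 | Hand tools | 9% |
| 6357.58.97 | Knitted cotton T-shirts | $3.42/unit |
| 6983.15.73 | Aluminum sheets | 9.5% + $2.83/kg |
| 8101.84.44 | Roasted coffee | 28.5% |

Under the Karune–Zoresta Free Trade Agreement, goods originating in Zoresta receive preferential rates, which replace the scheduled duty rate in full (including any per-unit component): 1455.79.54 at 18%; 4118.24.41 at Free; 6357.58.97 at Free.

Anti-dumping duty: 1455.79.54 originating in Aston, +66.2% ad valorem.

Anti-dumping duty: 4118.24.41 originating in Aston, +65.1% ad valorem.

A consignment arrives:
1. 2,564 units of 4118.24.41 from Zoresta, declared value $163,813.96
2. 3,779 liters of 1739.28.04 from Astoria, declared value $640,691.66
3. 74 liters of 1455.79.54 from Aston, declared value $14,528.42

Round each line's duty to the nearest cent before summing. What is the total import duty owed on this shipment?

Line 1 (4118.24.41, Zoresta, 2,564 units, $163,813.96):
Base rate for 4118.24.41 is 9%.
Origin Zoresta qualifies under the Karune–Zoresta agreement and 4118.24.41 is covered: preferential rate Free applies instead.
The additional-duty order on 4118.24.41 targets Aston, not Zoresta; it does not apply.
Duty = $163,813.96 × 0% = $0.00.
Line 2 (1739.28.04, Astoria, 3,779 liters, $640,691.66):
Base rate for 1739.28.04 is 8.5% + $3.91/liter.
Duty = $640,691.66 × 8.5% + 3,779 × $3.91 = $69,234.68.
Line 3 (1455.79.54, Aston, 74 liters, $14,528.42):
Base rate for 1455.79.54 is 21.5%.
1455.79.54 has an FTA preferential rate, but origin Aston is not Zoresta; base rate stands.
Additional duty on 1455.79.54 from Aston: +66.2%. Applied ad valorem rate: 21.5% + 66.2% = 87.7%.
Duty = $14,528.42 × 87.7% = $12,741.42.
Total = $0.00 + $69,234.68 + $12,741.42 = $81,976.10.

$81,976.10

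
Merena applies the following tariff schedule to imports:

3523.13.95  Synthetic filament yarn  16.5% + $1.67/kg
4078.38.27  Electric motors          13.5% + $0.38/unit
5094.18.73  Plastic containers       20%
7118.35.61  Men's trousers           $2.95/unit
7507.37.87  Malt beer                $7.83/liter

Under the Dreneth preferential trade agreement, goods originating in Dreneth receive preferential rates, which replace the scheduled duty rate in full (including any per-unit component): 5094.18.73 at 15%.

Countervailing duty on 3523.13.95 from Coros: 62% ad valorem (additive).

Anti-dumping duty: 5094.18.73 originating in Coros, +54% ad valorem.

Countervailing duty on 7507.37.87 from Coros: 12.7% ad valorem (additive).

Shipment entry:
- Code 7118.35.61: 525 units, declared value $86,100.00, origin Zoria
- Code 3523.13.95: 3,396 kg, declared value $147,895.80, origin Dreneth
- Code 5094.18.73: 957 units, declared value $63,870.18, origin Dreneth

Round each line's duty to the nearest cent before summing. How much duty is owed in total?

$41,203.41

Line 1 (7118.35.61, Zoria, 525 units, $86,100.00):
Base rate for 7118.35.61 is $2.95/unit.
Duty = 525 × $2.95 = $1,548.75.
Line 2 (3523.13.95, Dreneth, 3,396 kg, $147,895.80):
Base rate for 3523.13.95 is 16.5% + $1.67/kg.
Origin Dreneth is the FTA partner but 3523.13.95 is not on the preference list; base rate stands.
The additional-duty order on 3523.13.95 targets Coros, not Dreneth; it does not apply.
Duty = $147,895.80 × 16.5% + 3,396 × $1.67 = $30,074.13.
Line 3 (5094.18.73, Dreneth, 957 units, $63,870.18):
Base rate for 5094.18.73 is 20%.
Origin Dreneth qualifies under the Merena–Dreneth agreement and 5094.18.73 is covered: preferential rate 15% applies instead.
The additional-duty order on 5094.18.73 targets Coros, not Dreneth; it does not apply.
Duty = $63,870.18 × 15% = $9,580.53.
Total = $1,548.75 + $30,074.13 + $9,580.53 = $41,203.41.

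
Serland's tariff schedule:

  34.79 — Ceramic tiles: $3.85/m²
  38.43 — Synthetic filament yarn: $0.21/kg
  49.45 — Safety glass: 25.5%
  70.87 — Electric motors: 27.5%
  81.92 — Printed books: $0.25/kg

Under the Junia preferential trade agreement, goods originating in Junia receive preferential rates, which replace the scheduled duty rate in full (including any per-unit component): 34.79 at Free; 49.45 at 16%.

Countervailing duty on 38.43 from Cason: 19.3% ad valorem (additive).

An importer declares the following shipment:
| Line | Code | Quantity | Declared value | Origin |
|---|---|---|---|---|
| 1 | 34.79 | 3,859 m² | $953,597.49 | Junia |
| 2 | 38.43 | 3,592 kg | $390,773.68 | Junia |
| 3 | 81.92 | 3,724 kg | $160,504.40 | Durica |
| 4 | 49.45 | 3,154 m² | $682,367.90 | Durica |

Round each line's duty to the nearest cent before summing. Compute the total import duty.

$175,689.13

Line 1 (34.79, Junia, 3,859 m², $953,597.49):
Base rate for 34.79 is $3.85/m².
Origin Junia qualifies under the Serland–Junia agreement and 34.79 is covered: preferential rate Free applies instead.
Duty = $953,597.49 × 0% = $0.00.
Line 2 (38.43, Junia, 3,592 kg, $390,773.68):
Base rate for 38.43 is $0.21/kg.
Origin Junia is the FTA partner but 38.43 is not on the preference list; base rate stands.
The additional-duty order on 38.43 targets Cason, not Junia; it does not apply.
Duty = 3,592 × $0.21 = $754.32.
Line 3 (81.92, Durica, 3,724 kg, $160,504.40):
Base rate for 81.92 is $0.25/kg.
Duty = 3,724 × $0.25 = $931.00.
Line 4 (49.45, Durica, 3,154 m², $682,367.90):
Base rate for 49.45 is 25.5%.
49.45 has an FTA preferential rate, but origin Durica is not Junia; base rate stands.
Duty = $682,367.90 × 25.5% = $174,003.81.
Total = $0.00 + $754.32 + $931.00 + $174,003.81 = $175,689.13.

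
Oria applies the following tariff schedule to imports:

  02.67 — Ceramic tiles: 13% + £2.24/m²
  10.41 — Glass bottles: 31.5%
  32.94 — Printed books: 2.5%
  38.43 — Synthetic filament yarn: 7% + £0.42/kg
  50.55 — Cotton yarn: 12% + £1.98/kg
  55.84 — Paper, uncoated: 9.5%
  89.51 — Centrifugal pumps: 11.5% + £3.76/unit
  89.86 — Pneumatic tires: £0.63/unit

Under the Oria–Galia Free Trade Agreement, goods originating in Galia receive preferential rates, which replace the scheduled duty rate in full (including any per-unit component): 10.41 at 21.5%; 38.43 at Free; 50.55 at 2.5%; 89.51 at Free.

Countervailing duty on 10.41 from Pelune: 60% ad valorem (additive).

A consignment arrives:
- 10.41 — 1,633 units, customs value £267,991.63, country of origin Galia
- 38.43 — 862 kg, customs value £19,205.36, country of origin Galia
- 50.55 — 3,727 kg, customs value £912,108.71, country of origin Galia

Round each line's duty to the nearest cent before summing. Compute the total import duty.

Line 1 (10.41, Galia, 1,633 units, £267,991.63):
Base rate for 10.41 is 31.5%.
Origin Galia qualifies under the Oria–Galia agreement and 10.41 is covered: preferential rate 21.5% applies instead.
The additional-duty order on 10.41 targets Pelune, not Galia; it does not apply.
Duty = £267,991.63 × 21.5% = £57,618.20.
Line 2 (38.43, Galia, 862 kg, £19,205.36):
Base rate for 38.43 is 7% + £0.42/kg.
Origin Galia qualifies under the Oria–Galia agreement and 38.43 is covered: preferential rate Free applies instead.
Duty = £19,205.36 × 0% = £0.00.
Line 3 (50.55, Galia, 3,727 kg, £912,108.71):
Base rate for 50.55 is 12% + £1.98/kg.
Origin Galia qualifies under the Oria–Galia agreement and 50.55 is covered: preferential rate 2.5% applies instead.
Duty = £912,108.71 × 2.5% = £22,802.72.
Total = £57,618.20 + £0.00 + £22,802.72 = £80,420.92.

£80,420.92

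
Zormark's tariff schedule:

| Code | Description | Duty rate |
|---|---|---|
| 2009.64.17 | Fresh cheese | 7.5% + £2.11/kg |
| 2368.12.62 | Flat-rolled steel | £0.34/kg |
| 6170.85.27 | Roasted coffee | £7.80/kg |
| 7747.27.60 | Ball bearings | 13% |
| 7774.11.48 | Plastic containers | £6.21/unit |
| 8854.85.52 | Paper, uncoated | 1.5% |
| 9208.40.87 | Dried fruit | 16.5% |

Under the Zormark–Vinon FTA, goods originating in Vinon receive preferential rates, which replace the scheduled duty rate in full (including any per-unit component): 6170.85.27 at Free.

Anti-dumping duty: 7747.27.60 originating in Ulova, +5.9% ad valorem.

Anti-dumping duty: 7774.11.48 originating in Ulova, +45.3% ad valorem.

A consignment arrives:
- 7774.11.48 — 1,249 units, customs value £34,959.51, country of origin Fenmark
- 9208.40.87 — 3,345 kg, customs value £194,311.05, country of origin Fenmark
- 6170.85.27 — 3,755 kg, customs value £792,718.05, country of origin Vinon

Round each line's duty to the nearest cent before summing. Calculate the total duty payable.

£39,817.61

Line 1 (7774.11.48, Fenmark, 1,249 units, £34,959.51):
Base rate for 7774.11.48 is £6.21/unit.
The additional-duty order on 7774.11.48 targets Ulova, not Fenmark; it does not apply.
Duty = 1,249 × £6.21 = £7,756.29.
Line 2 (9208.40.87, Fenmark, 3,345 kg, £194,311.05):
Base rate for 9208.40.87 is 16.5%.
Duty = £194,311.05 × 16.5% = £32,061.32.
Line 3 (6170.85.27, Vinon, 3,755 kg, £792,718.05):
Base rate for 6170.85.27 is £7.80/kg.
Origin Vinon qualifies under the Zormark–Vinon agreement and 6170.85.27 is covered: preferential rate Free applies instead.
Duty = £792,718.05 × 0% = £0.00.
Total = £7,756.29 + £32,061.32 + £0.00 = £39,817.61.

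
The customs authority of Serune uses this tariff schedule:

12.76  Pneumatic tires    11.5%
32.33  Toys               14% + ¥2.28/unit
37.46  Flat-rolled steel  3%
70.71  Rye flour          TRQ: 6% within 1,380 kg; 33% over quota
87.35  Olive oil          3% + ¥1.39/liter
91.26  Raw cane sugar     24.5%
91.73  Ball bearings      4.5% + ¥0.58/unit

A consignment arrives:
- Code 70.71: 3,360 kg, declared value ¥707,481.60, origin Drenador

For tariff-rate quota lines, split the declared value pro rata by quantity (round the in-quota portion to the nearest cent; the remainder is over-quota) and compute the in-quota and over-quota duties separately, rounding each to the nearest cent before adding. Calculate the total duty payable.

¥155,014.27

Line 1 (70.71, Drenador, 3,360 kg, ¥707,481.60):
Code 70.71 is under a tariff-rate quota (threshold 1,380 kg). In-quota: 1,380 kg at 6%; over-quota: 1,980 kg at 33%.
Pro-rata value split: in-quota = ¥707,481.60 × 1,380/3,360 = ¥290,572.80; over-quota = ¥707,481.60 − ¥290,572.80 = ¥416,908.80.
In-quota duty = ¥290,572.80 × 6% = ¥17,434.37. Over-quota duty = ¥416,908.80 × 33% = ¥137,579.90.
Line duty = ¥17,434.37 + ¥137,579.90 = ¥155,014.27.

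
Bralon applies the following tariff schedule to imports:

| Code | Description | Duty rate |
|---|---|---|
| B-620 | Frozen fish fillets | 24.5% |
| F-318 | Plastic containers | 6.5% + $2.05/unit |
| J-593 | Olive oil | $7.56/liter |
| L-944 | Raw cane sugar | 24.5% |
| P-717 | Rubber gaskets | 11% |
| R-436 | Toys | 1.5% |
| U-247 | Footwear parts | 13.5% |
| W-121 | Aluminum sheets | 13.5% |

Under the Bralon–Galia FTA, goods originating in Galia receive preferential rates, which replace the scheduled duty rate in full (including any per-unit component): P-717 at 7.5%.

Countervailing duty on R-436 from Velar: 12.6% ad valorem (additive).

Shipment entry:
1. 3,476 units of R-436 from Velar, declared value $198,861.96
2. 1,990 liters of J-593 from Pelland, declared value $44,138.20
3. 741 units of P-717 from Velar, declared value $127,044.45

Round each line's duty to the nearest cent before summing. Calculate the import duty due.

$57,058.83

Line 1 (R-436, Velar, 3,476 units, $198,861.96):
Base rate for R-436 is 1.5%.
Additional duty on R-436 from Velar: +12.6%. Applied ad valorem rate: 1.5% + 12.6% = 14.1%.
Duty = $198,861.96 × 14.1% = $28,039.54.
Line 2 (J-593, Pelland, 1,990 liters, $44,138.20):
Base rate for J-593 is $7.56/liter.
Duty = 1,990 × $7.56 = $15,044.40.
Line 3 (P-717, Velar, 741 units, $127,044.45):
Base rate for P-717 is 11%.
P-717 has an FTA preferential rate, but origin Velar is not Galia; base rate stands.
Duty = $127,044.45 × 11% = $13,974.89.
Total = $28,039.54 + $15,044.40 + $13,974.89 = $57,058.83.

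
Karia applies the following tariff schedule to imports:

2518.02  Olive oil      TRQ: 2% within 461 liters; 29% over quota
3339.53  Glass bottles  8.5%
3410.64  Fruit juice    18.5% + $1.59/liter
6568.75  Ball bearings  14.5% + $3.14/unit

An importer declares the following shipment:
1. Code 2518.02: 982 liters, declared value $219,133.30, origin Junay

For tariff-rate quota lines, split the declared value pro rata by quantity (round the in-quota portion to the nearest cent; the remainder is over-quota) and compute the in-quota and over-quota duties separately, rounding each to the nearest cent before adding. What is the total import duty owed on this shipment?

Line 1 (2518.02, Junay, 982 liters, $219,133.30):
Code 2518.02 is under a tariff-rate quota (threshold 461 liters). In-quota: 461 liters at 2%; over-quota: 521 liters at 29%.
Pro-rata value split: in-quota = $219,133.30 × 461/982 = $102,872.15; over-quota = $219,133.30 − $102,872.15 = $116,261.15.
In-quota duty = $102,872.15 × 2% = $2,057.44. Over-quota duty = $116,261.15 × 29% = $33,715.73.
Line duty = $2,057.44 + $33,715.73 = $35,773.17.

$35,773.17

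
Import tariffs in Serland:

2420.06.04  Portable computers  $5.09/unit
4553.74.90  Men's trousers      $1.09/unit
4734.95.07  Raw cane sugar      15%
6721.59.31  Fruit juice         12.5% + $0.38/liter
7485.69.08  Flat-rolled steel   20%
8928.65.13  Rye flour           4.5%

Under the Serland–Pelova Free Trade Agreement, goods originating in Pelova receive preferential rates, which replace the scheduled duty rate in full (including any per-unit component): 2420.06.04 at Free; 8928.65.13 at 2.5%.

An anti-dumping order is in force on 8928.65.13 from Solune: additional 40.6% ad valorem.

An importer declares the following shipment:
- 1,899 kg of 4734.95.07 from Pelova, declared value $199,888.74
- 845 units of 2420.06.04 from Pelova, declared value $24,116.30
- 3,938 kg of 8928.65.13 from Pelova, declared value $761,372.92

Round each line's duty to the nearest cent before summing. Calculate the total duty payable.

$49,017.63

Line 1 (4734.95.07, Pelova, 1,899 kg, $199,888.74):
Base rate for 4734.95.07 is 15%.
Origin Pelova is the FTA partner but 4734.95.07 is not on the preference list; base rate stands.
Duty = $199,888.74 × 15% = $29,983.31.
Line 2 (2420.06.04, Pelova, 845 units, $24,116.30):
Base rate for 2420.06.04 is $5.09/unit.
Origin Pelova qualifies under the Serland–Pelova agreement and 2420.06.04 is covered: preferential rate Free applies instead.
Duty = $24,116.30 × 0% = $0.00.
Line 3 (8928.65.13, Pelova, 3,938 kg, $761,372.92):
Base rate for 8928.65.13 is 4.5%.
Origin Pelova qualifies under the Serland–Pelova agreement and 8928.65.13 is covered: preferential rate 2.5% applies instead.
The additional-duty order on 8928.65.13 targets Solune, not Pelova; it does not apply.
Duty = $761,372.92 × 2.5% = $19,034.32.
Total = $29,983.31 + $0.00 + $19,034.32 = $49,017.63.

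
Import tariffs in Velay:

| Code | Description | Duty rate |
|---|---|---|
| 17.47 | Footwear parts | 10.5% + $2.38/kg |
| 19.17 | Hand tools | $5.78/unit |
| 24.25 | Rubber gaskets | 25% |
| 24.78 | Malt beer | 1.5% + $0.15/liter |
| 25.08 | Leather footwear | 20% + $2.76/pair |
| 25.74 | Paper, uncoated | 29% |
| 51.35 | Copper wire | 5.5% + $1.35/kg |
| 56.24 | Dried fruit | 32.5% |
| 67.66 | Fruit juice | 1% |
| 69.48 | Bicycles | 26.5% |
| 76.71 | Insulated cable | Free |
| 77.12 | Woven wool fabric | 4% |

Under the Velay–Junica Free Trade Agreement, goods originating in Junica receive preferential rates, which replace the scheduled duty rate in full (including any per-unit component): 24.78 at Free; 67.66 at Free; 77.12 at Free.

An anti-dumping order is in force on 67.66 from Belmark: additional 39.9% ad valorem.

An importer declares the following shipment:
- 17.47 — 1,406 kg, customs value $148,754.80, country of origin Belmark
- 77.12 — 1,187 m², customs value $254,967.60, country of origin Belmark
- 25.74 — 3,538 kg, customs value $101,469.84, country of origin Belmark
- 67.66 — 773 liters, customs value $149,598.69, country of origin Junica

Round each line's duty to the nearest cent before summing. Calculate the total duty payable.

Line 1 (17.47, Belmark, 1,406 kg, $148,754.80):
Base rate for 17.47 is 10.5% + $2.38/kg.
Duty = $148,754.80 × 10.5% + 1,406 × $2.38 = $18,965.53.
Line 2 (77.12, Belmark, 1,187 m², $254,967.60):
Base rate for 77.12 is 4%.
77.12 has an FTA preferential rate, but origin Belmark is not Junica; base rate stands.
Duty = $254,967.60 × 4% = $10,198.70.
Line 3 (25.74, Belmark, 3,538 kg, $101,469.84):
Base rate for 25.74 is 29%.
Duty = $101,469.84 × 29% = $29,426.25.
Line 4 (67.66, Junica, 773 liters, $149,598.69):
Base rate for 67.66 is 1%.
Origin Junica qualifies under the Velay–Junica agreement and 67.66 is covered: preferential rate Free applies instead.
The additional-duty order on 67.66 targets Belmark, not Junica; it does not apply.
Duty = $149,598.69 × 0% = $0.00.
Total = $18,965.53 + $10,198.70 + $29,426.25 + $0.00 = $58,590.48.

$58,590.48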